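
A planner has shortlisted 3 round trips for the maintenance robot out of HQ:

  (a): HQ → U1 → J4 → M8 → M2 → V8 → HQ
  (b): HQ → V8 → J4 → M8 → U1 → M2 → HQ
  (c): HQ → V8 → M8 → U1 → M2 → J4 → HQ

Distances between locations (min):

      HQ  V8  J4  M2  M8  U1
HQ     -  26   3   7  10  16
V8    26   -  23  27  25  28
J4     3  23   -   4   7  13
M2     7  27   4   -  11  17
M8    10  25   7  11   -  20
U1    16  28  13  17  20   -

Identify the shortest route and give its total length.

95 min — (c) is the shortest.

(a): 16 + 13 + 7 + 11 + 27 + 26 = 100
(b): 26 + 23 + 7 + 20 + 17 + 7 = 100
(c): 26 + 25 + 20 + 17 + 4 + 3 = 95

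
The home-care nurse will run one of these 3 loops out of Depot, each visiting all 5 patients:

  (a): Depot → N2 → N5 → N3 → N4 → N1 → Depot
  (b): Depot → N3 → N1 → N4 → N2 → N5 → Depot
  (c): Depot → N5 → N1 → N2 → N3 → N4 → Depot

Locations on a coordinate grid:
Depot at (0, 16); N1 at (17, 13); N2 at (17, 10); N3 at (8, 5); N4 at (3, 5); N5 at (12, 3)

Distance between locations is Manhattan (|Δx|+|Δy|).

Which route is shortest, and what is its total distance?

76 — (c) is the shortest.

(a): 23 + 12 + 6 + 5 + 22 + 20 = 88
(b): 19 + 17 + 22 + 19 + 12 + 25 = 114
(c): 25 + 15 + 3 + 14 + 5 + 14 = 76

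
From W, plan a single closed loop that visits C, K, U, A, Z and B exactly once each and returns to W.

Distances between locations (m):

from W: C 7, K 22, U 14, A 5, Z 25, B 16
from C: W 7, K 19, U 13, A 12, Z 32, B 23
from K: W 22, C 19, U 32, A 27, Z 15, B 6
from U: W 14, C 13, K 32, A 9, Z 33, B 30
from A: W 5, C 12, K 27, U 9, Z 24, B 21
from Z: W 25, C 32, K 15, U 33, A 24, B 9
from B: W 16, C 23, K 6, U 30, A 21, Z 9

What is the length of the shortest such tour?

86 m — the shortest possible round trip.

W - C - K - U - A - Z - B - W: 7+19+32+9+24+9+16 = 116
W - C - K - U - A - B - Z - W: 7+19+32+9+21+9+25 = 122
W - C - K - U - Z - A - B - W: 7+19+32+33+24+21+16 = 152
W - C - K - U - Z - B - A - W: 7+19+32+33+9+21+5 = 126
W - C - K - U - B - A - Z - W: 7+19+32+30+21+24+25 = 158
W - C - K - U - B - Z - A - W: 7+19+32+30+9+24+5 = 126
W - C - K - A - U - Z - B - W: 7+19+27+9+33+9+16 = 120
W - C - K - A - U - B - Z - W: 7+19+27+9+30+9+25 = 126
… (352 more)
W - A - U - C - K - Z - B - W: 5+9+13+19+15+9+16 = 86  ← best
The minimum is 86.
One optimal route: W → A → U → C → K → Z → B → W (or its reverse).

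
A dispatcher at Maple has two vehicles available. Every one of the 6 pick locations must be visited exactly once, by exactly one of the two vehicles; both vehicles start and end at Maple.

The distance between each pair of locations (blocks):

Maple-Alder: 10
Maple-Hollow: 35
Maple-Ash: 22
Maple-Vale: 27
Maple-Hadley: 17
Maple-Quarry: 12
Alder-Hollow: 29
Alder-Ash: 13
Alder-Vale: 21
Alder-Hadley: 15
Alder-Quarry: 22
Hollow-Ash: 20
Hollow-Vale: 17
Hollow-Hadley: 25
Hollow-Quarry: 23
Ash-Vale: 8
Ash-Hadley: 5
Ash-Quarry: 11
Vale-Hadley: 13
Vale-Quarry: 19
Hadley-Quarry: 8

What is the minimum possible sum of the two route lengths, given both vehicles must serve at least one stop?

Try each way of splitting the stops between the two vehicles (each non-empty) and, for each split, find the best tour for each vehicle:
  {Alder} + {Hollow, Ash, Vale, Hadley, Quarry}: 20 + 82 = 102
  {Hollow} + {Alder, Ash, Vale, Hadley, Quarry}: 70 + 64 = 134
  {Alder, Hollow} + {Ash, Vale, Hadley, Quarry}: 74 + 60 = 134
  {Ash} + {Alder, Hollow, Vale, Hadley, Quarry}: 44 + 89 = 133
  {Alder, Ash} + {Hollow, Vale, Hadley, Quarry}: 45 + 82 = 127
  {Hollow, Ash} + {Alder, Vale, Hadley, Quarry}: 77 + 64 = 141
  … (31 splits in total)
Best: vehicle 1 Maple → Alder → Maple = 20; vehicle 2 Maple → Hadley → Ash → Vale → Hollow → Quarry → Maple = 82; combined 102.

102 blocks — the smallest possible combined total.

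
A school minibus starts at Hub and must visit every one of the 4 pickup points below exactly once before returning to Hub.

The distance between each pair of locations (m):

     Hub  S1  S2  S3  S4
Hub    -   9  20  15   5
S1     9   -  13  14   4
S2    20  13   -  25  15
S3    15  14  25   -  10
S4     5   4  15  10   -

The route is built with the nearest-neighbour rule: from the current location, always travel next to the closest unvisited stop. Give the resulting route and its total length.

62 m along Hub → S4 → S1 → S2 → S3 → Hub.

From Hub: distances to unvisited — S4=5, S1=9, S3=15, S2=20. Nearest is S4 (5).
From S4: distances to unvisited — S1=4, S3=10, S2=15. Nearest is S1 (4).
From S1: distances to unvisited — S2=13, S3=14. Nearest is S2 (13).
From S2: distances to unvisited — S3=25. Nearest is S3 (25).
Return S3→Hub: 15.
Total = 5 + 4 + 13 + 25 + 15 = 62.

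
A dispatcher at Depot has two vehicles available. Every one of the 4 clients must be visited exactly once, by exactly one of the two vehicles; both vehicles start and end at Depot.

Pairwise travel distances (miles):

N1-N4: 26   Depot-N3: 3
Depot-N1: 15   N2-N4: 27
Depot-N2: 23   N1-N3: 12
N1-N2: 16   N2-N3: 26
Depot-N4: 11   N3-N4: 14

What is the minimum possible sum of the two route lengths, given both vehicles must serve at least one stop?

There are 2^3 − 1 = 7 ways to divide the 4 stops into two non-empty groups. For each, the best each vehicle can do is its own shortest tour through its group:
  {N1} + {N2, N3, N4}: 30 + 67 = 97
  {N2} + {N1, N3, N4}: 46 + 52 = 98
  {N1, N2} + {N3, N4}: 54 + 28 = 82
  {N3} + {N1, N2, N4}: 6 + 69 = 75
  {N1, N3} + {N2, N4}: 30 + 61 = 91
  {N2, N3} + {N1, N4}: 52 + 52 = 104
  … (7 splits in total)
Best: vehicle 1 Depot → N3 → Depot = 6; vehicle 2 Depot → N1 → N2 → N4 → Depot = 69; combined 75.

75 miles — the smallest possible combined total.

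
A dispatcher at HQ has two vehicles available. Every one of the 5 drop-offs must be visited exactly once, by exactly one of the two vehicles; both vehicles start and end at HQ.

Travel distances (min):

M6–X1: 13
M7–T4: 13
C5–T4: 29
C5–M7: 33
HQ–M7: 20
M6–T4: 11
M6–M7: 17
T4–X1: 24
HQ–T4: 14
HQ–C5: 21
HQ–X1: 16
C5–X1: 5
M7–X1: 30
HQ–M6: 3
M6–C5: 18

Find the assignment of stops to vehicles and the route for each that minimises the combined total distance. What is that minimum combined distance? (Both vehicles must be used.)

Minimum combined distance: 87 min.

Try each way of splitting the stops between the two vehicles (each non-empty) and, for each split, find the best tour for each vehicle:
  {M6} + {C5, M7, T4, X1}: 6 + 81 = 87
  {C5} + {M6, M7, T4, X1}: 42 + 73 = 115
  {M6, C5} + {M7, T4, X1}: 42 + 73 = 115
  {M7} + {M6, C5, T4, X1}: 40 + 64 = 104
  {M6, M7} + {C5, T4, X1}: 40 + 64 = 104
  {C5, M7} + {M6, T4, X1}: 74 + 54 = 128
  … (15 splits in total)
Best: vehicle 1 HQ → M6 → HQ = 6; vehicle 2 HQ → T4 → M7 → C5 → X1 → HQ = 81; combined 87.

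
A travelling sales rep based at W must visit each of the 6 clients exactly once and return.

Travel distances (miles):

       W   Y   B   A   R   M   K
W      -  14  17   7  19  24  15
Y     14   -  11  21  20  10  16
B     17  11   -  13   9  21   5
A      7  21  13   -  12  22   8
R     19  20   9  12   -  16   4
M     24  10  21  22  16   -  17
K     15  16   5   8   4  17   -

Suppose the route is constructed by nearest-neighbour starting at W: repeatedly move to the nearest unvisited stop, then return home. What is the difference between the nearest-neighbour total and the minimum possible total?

Excess over optimum: 4 miles.

W: A=7, Y=14, K=15, B=17, R=19, M=24 ⇒ A
A: K=8, R=12, B=13, Y=21, M=22 ⇒ K
K: R=4, B=5, Y=16, M=17 ⇒ R
R: B=9, M=16, Y=20 ⇒ B
B: Y=11, M=21 ⇒ Y
Y: M=10 ⇒ M
NN route W → A → K → R → B → Y → M → W costs 73.
Optimal: W → Y → M → R → B → K → A → W costs 69 (by enumerating all 360 distinct tours).
Excess = 73 − 69 = 4.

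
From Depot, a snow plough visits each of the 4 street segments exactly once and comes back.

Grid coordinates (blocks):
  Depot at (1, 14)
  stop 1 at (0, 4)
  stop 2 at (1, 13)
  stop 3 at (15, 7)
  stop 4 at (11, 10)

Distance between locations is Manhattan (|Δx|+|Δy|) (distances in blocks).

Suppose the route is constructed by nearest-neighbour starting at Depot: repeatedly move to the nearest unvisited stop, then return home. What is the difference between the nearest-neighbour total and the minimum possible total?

From Depot: stop 2=1, stop 1=11, stop 4=14, stop 3=21 → choose stop 2 (1).
From stop 2: stop 1=10, stop 4=13, stop 3=20 → choose stop 1 (10).
From stop 1: stop 4=17, stop 3=18 → choose stop 4 (17).
From stop 4: stop 3=7 → choose stop 3 (7).
NN route Depot → stop 2 → stop 1 → stop 4 → stop 3 → Depot costs 56.
Optimal: Depot → stop 1 → stop 3 → stop 4 → stop 2 → Depot costs 50 (by enumerating all 12 distinct tours).
Excess = 56 − 50 = 6.

6 blocks longer than the optimal tour.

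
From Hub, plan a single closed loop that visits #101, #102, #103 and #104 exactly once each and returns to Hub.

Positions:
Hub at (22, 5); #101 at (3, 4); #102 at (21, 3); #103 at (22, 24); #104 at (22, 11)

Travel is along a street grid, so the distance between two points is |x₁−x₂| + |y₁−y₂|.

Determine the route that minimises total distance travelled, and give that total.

Minimum total distance: 80.

There are 12 distinct closed tours to check (reversals are equivalent).
Hub→#101→#102→#103→#104→Hub: 20+19+22+13+6 = 80
Hub→#101→#102→#104→#103→Hub: 20+19+9+13+19 = 80
Hub→#101→#103→#102→#104→Hub: 20+39+22+9+6 = 96
Hub→#101→#103→#104→#102→Hub: 20+39+13+9+3 = 84
Hub→#101→#104→#102→#103→Hub: 20+26+9+22+19 = 96
Hub→#101→#104→#103→#102→Hub: 20+26+13+22+3 = 84
Hub→#102→#101→#103→#104→Hub: 3+19+39+13+6 = 80
Hub→#102→#101→#104→#103→Hub: 3+19+26+13+19 = 80
Hub→#102→#103→#101→#104→Hub: 3+22+39+26+6 = 96
Hub→#102→#104→#101→#103→Hub: 3+9+26+39+19 = 96
Hub→#103→#101→#102→#104→Hub: 19+39+19+9+6 = 92
Hub→#103→#102→#101→#104→Hub: 19+22+19+26+6 = 92
The minimum is 80.
One optimal route: Hub → #101 → #102 → #103 → #104 → Hub (or its reverse).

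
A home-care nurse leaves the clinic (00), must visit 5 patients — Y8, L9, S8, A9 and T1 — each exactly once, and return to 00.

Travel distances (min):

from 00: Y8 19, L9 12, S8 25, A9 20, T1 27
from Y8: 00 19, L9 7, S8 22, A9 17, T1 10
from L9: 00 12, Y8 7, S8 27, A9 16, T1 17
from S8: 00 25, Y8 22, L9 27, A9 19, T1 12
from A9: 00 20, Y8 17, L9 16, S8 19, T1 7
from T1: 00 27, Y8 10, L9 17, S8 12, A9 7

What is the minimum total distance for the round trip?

With 5 stops there are 5!/2 = 60 distinct round trips (a route and its reverse cost the same).
00→Y8→L9→S8→A9→T1→00: 19+7+27+19+7+27 = 106
00→Y8→L9→S8→T1→A9→00: 19+7+27+12+7+20 = 92
00→Y8→L9→A9→S8→T1→00: 19+7+16+19+12+27 = 100
00→Y8→L9→A9→T1→S8→00: 19+7+16+7+12+25 = 86
00→Y8→L9→T1→S8→A9→00: 19+7+17+12+19+20 = 94
00→Y8→L9→T1→A9→S8→00: 19+7+17+7+19+25 = 94
00→Y8→S8→L9→A9→T1→00: 19+22+27+16+7+27 = 118
00→Y8→S8→L9→T1→A9→00: 19+22+27+17+7+20 = 112
00→Y8→S8→A9→L9→T1→00: 19+22+19+16+17+27 = 120
00→Y8→S8→A9→T1→L9→00: 19+22+19+7+17+12 = 96
00→Y8→S8→T1→L9→A9→00: 19+22+12+17+16+20 = 106
00→Y8→S8→T1→A9→L9→00: 19+22+12+7+16+12 = 88
00→Y8→A9→L9→S8→T1→00: 19+17+16+27+12+27 = 118
00→Y8→A9→L9→T1→S8→00: 19+17+16+17+12+25 = 106
… (46 more)
00→L9→Y8→S8→T1→A9→00: 12+7+22+12+7+20 = 80  ← best
The minimum is 80.
One optimal route: 00 → L9 → Y8 → S8 → T1 → A9 → 00 (or its reverse).

80 min — the shortest possible round trip.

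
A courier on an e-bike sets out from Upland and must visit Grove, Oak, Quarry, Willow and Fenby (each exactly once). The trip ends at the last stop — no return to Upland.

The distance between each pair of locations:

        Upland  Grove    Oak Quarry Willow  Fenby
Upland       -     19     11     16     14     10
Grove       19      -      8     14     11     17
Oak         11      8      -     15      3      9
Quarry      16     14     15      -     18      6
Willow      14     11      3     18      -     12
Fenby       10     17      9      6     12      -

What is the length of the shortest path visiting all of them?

41 — the minimum one-way total.

There are 5! = 120 possible orderings.
Upland→Grove→Oak→Quarry→Willow→Fenby: 19+8+15+18+12 = 72
Upland→Grove→Oak→Quarry→Fenby→Willow: 19+8+15+6+12 = 60
Upland→Grove→Oak→Willow→Quarry→Fenby: 19+8+3+18+6 = 54
Upland→Grove→Oak→Willow→Fenby→Quarry: 19+8+3+12+6 = 48
Upland→Grove→Oak→Fenby→Quarry→Willow: 19+8+9+6+18 = 60
Upland→Grove→Oak→Fenby→Willow→Quarry: 19+8+9+12+18 = 66
Upland→Grove→Quarry→Oak→Willow→Fenby: 19+14+15+3+12 = 63
Upland→Grove→Quarry→Oak→Fenby→Willow: 19+14+15+9+12 = 69
Upland→Grove→Quarry→Willow→Oak→Fenby: 19+14+18+3+9 = 63
Upland→Grove→Quarry→Willow→Fenby→Oak: 19+14+18+12+9 = 72
Upland→Grove→Quarry→Fenby→Oak→Willow: 19+14+6+9+3 = 51
Upland→Grove→Quarry→Fenby→Willow→Oak: 19+14+6+12+3 = 54
Upland→Grove→Willow→Oak→Quarry→Fenby: 19+11+3+15+6 = 54
Upland→Grove→Willow→Oak→Fenby→Quarry: 19+11+3+9+6 = 48
… (106 more)
Upland→Fenby→Quarry→Grove→Oak→Willow: 10+6+14+8+3 = 41  ← best
The minimum is 41.
One shortest path: Upland → Fenby → Quarry → Grove → Oak → Willow.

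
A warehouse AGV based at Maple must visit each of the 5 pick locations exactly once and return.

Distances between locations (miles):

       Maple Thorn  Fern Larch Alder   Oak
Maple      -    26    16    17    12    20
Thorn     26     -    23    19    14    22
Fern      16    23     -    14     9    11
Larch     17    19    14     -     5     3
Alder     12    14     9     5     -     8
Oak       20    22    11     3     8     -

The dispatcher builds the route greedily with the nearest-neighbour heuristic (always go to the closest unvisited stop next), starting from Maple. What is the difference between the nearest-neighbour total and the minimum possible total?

The nearest-neighbour route is 5 miles longer than optimal.

From Maple: Alder=12, Fern=16, Larch=17, Oak=20, Thorn=26 → choose Alder (12).
From Alder: Larch=5, Oak=8, Fern=9, Thorn=14 → choose Larch (5).
From Larch: Oak=3, Fern=14, Thorn=19 → choose Oak (3).
From Oak: Fern=11, Thorn=22 → choose Fern (11).
From Fern: Thorn=23 → choose Thorn (23).
NN route Maple → Alder → Larch → Oak → Fern → Thorn → Maple costs 80.
Optimal: Maple → Thorn → Alder → Larch → Oak → Fern → Maple costs 75 (by enumerating all 60 distinct tours).
Excess = 80 − 75 = 5.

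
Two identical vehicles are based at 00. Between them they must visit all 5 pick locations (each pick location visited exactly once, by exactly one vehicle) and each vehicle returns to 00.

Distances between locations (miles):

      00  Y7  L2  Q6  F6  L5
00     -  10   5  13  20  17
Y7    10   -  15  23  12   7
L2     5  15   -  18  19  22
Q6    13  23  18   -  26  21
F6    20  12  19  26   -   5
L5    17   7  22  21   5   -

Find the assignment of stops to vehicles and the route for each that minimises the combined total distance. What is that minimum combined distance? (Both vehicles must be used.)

Try each way of splitting the stops between the two vehicles (each non-empty) and, for each split, find the best tour for each vehicle:
  {Y7} + {L2, Q6, F6, L5}: 20 + 63 = 83
  {L2} + {Y7, Q6, F6, L5}: 10 + 61 = 71
  {Y7, L2} + {Q6, F6, L5}: 30 + 59 = 89
  {Q6} + {Y7, L2, F6, L5}: 26 + 46 = 72
  {Y7, Q6} + {L2, F6, L5}: 46 + 46 = 92
  {L2, Q6} + {Y7, F6, L5}: 36 + 42 = 78
  … (15 splits in total)
Best: vehicle 1 00 → L2 → 00 = 10; vehicle 2 00 → Y7 → F6 → L5 → Q6 → 00 = 61; combined 71.

71 miles — the smallest possible combined total.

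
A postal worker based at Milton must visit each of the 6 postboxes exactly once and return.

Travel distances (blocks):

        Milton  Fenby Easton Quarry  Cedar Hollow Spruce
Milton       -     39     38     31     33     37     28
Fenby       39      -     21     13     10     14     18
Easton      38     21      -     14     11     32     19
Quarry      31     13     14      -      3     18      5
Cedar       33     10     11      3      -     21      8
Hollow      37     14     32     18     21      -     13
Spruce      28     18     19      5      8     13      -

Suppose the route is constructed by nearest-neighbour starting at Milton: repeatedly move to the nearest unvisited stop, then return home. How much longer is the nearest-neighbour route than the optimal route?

Milton: Spruce=28, Quarry=31, Cedar=33, Hollow=37, Easton=38, Fenby=39 ⇒ Spruce
Spruce: Quarry=5, Cedar=8, Hollow=13, Fenby=18, Easton=19 ⇒ Quarry
Quarry: Cedar=3, Fenby=13, Easton=14, Hollow=18 ⇒ Cedar
Cedar: Fenby=10, Easton=11, Hollow=21 ⇒ Fenby
Fenby: Hollow=14, Easton=21 ⇒ Hollow
Hollow: Easton=32 ⇒ Easton
NN route Milton → Spruce → Quarry → Cedar → Fenby → Hollow → Easton → Milton costs 130.
Optimal: Milton → Hollow → Fenby → Easton → Cedar → Quarry → Spruce → Milton costs 119 (by enumerating all 360 distinct tours).
Excess = 130 − 119 = 11.

The nearest-neighbour route is 11 blocks longer than optimal.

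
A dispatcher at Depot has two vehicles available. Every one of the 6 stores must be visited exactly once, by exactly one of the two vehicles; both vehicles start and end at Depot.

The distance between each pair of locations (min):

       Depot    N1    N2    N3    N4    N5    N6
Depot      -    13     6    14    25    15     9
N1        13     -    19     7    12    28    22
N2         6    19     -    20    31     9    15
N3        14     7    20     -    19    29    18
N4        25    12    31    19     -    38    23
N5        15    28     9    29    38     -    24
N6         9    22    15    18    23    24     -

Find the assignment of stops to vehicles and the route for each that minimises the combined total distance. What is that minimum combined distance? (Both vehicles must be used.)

Try each way of splitting the stops between the two vehicles (each non-empty) and, for each split, find the best tour for each vehicle:
  {N1} + {N2, N3, N4, N5, N6}: 26 + 95 = 121
  {N2} + {N1, N3, N4, N5, N6}: 12 + 95 = 107
  {N1, N2} + {N3, N4, N5, N6}: 38 + 95 = 133
  {N3} + {N1, N2, N4, N5, N6}: 28 + 87 = 115
  {N1, N3} + {N2, N4, N5, N6}: 34 + 85 = 119
  {N2, N3} + {N1, N4, N5, N6}: 40 + 87 = 127
  … (31 splits in total)
  {N2, N5} + {N1, N3, N4, N6}: 30 + 65 = 95  ← best
Best: vehicle 1 Depot → N2 → N5 → Depot = 30; vehicle 2 Depot → N3 → N1 → N4 → N6 → Depot = 65; combined 95.

Minimum combined distance: 95 min.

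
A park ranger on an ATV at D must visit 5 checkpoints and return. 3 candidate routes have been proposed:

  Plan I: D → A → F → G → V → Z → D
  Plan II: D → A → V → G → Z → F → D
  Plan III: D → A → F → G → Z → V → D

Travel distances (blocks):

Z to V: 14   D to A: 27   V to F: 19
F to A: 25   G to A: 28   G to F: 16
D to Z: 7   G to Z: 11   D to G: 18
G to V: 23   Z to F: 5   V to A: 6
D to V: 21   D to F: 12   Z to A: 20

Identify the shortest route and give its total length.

Plan I: 27 + 25 + 16 + 23 + 14 + 7 = 112
Plan II: 27 + 6 + 23 + 11 + 5 + 12 = 84
Plan III: 27 + 25 + 16 + 11 + 14 + 21 = 114

Shortest is Plan II, total 84 blocks.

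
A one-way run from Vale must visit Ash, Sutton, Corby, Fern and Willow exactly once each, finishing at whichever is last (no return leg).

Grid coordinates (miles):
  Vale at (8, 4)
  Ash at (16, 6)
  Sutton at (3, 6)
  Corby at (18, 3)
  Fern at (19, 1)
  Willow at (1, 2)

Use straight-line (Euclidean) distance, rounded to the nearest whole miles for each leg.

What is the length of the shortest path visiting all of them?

Minimum one-way distance = 30 miles.

There are 5! = 120 possible orderings.
Vale - Ash - Sutton - Corby - Fern - Willow: 8+13+15+2+18 = 56
Vale - Ash - Sutton - Corby - Willow - Fern: 8+13+15+17+18 = 71
Vale - Ash - Sutton - Fern - Corby - Willow: 8+13+17+2+17 = 57
Vale - Ash - Sutton - Fern - Willow - Corby: 8+13+17+18+17 = 73
Vale - Ash - Sutton - Willow - Corby - Fern: 8+13+4+17+2 = 44
Vale - Ash - Sutton - Willow - Fern - Corby: 8+13+4+18+2 = 45
Vale - Ash - Corby - Sutton - Fern - Willow: 8+4+15+17+18 = 62
Vale - Ash - Corby - Sutton - Willow - Fern: 8+4+15+4+18 = 49
Vale - Ash - Corby - Fern - Sutton - Willow: 8+4+2+17+4 = 35
Vale - Ash - Corby - Fern - Willow - Sutton: 8+4+2+18+4 = 36
Vale - Ash - Corby - Willow - Sutton - Fern: 8+4+17+4+17 = 50
Vale - Ash - Corby - Willow - Fern - Sutton: 8+4+17+18+17 = 64
Vale - Ash - Fern - Sutton - Corby - Willow: 8+6+17+15+17 = 63
Vale - Ash - Fern - Sutton - Willow - Corby: 8+6+17+4+17 = 52
… (106 more)
Vale - Willow - Sutton - Ash - Corby - Fern: 7+4+13+4+2 = 30  ← best
The minimum is 30.
One shortest path: Vale → Willow → Sutton → Ash → Corby → Fern.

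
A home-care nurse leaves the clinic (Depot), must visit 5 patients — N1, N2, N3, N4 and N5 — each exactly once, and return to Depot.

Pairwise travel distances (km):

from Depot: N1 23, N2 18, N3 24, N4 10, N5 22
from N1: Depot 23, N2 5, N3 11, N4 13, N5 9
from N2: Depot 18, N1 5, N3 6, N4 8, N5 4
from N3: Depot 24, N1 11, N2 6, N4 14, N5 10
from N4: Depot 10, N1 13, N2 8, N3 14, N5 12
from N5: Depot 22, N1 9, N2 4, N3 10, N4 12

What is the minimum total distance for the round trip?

Minimum total distance: 66 km.

There are 60 distinct closed tours to check (reversals are equivalent).
Depot - N1 - N2 - N3 - N4 - N5 - Depot: 23+5+6+14+12+22 = 82
Depot - N1 - N2 - N3 - N5 - N4 - Depot: 23+5+6+10+12+10 = 66
Depot - N1 - N2 - N4 - N3 - N5 - Depot: 23+5+8+14+10+22 = 82
Depot - N1 - N2 - N4 - N5 - N3 - Depot: 23+5+8+12+10+24 = 82
Depot - N1 - N2 - N5 - N3 - N4 - Depot: 23+5+4+10+14+10 = 66
Depot - N1 - N2 - N5 - N4 - N3 - Depot: 23+5+4+12+14+24 = 82
Depot - N1 - N3 - N2 - N4 - N5 - Depot: 23+11+6+8+12+22 = 82
Depot - N1 - N3 - N2 - N5 - N4 - Depot: 23+11+6+4+12+10 = 66
Depot - N1 - N3 - N4 - N2 - N5 - Depot: 23+11+14+8+4+22 = 82
Depot - N1 - N3 - N4 - N5 - N2 - Depot: 23+11+14+12+4+18 = 82
Depot - N1 - N3 - N5 - N2 - N4 - Depot: 23+11+10+4+8+10 = 66
Depot - N1 - N3 - N5 - N4 - N2 - Depot: 23+11+10+12+8+18 = 82
Depot - N1 - N4 - N2 - N3 - N5 - Depot: 23+13+8+6+10+22 = 82
Depot - N1 - N4 - N2 - N5 - N3 - Depot: 23+13+8+4+10+24 = 82
… (46 more)
The minimum is 66.
One optimal route: Depot → N1 → N2 → N3 → N5 → N4 → Depot (or its reverse).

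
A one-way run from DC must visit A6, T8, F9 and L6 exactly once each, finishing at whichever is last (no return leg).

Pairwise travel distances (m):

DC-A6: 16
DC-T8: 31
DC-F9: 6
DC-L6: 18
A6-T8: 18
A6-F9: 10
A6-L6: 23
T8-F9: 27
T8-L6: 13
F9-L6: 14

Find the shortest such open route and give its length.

There are 4! = 24 possible orderings.
DC - A6 - T8 - F9 - L6: 16+18+27+14 = 75
DC - A6 - T8 - L6 - F9: 16+18+13+14 = 61
DC - A6 - F9 - T8 - L6: 16+10+27+13 = 66
DC - A6 - F9 - L6 - T8: 16+10+14+13 = 53
DC - A6 - L6 - T8 - F9: 16+23+13+27 = 79
DC - A6 - L6 - F9 - T8: 16+23+14+27 = 80
DC - T8 - A6 - F9 - L6: 31+18+10+14 = 73
DC - T8 - A6 - L6 - F9: 31+18+23+14 = 86
DC - T8 - F9 - A6 - L6: 31+27+10+23 = 91
DC - T8 - F9 - L6 - A6: 31+27+14+23 = 95
DC - T8 - L6 - A6 - F9: 31+13+23+10 = 77
DC - T8 - L6 - F9 - A6: 31+13+14+10 = 68
DC - F9 - A6 - T8 - L6: 6+10+18+13 = 47
DC - F9 - A6 - L6 - T8: 6+10+23+13 = 52
… (10 more)
The minimum is 47.
One shortest path: DC → F9 → A6 → T8 → L6.

Minimum one-way distance = 47 m.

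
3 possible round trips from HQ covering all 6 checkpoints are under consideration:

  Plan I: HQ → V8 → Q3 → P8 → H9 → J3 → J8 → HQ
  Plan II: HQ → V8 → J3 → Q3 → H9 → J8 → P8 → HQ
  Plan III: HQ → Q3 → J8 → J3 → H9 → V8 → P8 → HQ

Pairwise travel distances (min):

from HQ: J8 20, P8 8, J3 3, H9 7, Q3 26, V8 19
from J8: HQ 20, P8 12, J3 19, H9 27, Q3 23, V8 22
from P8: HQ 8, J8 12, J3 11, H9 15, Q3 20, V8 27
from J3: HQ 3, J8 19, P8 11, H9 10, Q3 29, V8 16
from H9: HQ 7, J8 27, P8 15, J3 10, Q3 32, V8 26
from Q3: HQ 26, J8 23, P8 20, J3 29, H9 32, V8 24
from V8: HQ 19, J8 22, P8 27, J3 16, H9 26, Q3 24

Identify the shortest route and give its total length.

Shortest is Plan I, total 127 min.

Plan I: 19 + 24 + 20 + 15 + 10 + 19 + 20 = 127
Plan II: 19 + 16 + 29 + 32 + 27 + 12 + 8 = 143
Plan III: 26 + 23 + 19 + 10 + 26 + 27 + 8 = 139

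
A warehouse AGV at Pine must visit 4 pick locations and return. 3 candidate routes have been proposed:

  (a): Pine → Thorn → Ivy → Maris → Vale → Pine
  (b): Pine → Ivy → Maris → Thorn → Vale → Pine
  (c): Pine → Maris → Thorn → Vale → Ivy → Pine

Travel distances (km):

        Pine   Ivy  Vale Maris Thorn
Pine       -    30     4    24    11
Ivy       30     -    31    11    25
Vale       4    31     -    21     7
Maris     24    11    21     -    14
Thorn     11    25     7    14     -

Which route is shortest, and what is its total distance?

(a): 11 + 25 + 11 + 21 + 4 = 72
(b): 30 + 11 + 14 + 7 + 4 = 66
(c): 24 + 14 + 7 + 31 + 30 = 106

66 km — (b) is the shortest.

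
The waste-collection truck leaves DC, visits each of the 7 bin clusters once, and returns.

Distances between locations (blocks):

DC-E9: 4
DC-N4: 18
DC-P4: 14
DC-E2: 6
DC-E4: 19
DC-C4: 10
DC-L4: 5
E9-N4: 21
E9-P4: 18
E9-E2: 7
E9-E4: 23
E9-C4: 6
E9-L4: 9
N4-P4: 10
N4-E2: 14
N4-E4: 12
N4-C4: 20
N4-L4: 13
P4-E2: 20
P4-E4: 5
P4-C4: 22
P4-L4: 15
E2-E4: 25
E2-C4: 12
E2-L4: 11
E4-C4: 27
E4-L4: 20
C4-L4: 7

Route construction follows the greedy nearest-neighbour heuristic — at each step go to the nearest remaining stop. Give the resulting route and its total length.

76 blocks along DC → E9 → C4 → L4 → E2 → N4 → P4 → E4 → DC.

From DC: distances to unvisited — E9=4, L4=5, E2=6, C4=10, P4=14, N4=18, E4=19. Nearest is E9 (4).
From E9: distances to unvisited — C4=6, E2=7, L4=9, P4=18, N4=21, E4=23. Nearest is C4 (6).
From C4: distances to unvisited — L4=7, E2=12, N4=20, P4=22, E4=27. Nearest is L4 (7).
From L4: distances to unvisited — E2=11, N4=13, P4=15, E4=20. Nearest is E2 (11).
From E2: distances to unvisited — N4=14, P4=20, E4=25. Nearest is N4 (14).
From N4: distances to unvisited — P4=10, E4=12. Nearest is P4 (10).
From P4: distances to unvisited — E4=5. Nearest is E4 (5).
Return E4→DC: 19.
Total = 4 + 6 + 7 + 11 + 14 + 10 + 5 + 19 = 76.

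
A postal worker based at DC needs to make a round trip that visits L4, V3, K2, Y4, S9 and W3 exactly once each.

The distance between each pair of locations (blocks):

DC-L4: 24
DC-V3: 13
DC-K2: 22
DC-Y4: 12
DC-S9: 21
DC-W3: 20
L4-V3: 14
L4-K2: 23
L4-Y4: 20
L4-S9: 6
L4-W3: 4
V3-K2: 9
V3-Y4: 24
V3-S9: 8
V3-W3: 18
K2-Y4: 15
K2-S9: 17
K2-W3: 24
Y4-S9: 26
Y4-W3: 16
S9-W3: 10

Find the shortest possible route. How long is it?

74 blocks — the shortest possible round trip.

With 6 stops there are 6!/2 = 360 distinct round trips (a route and its reverse cost the same).
DC→L4→V3→K2→Y4→S9→W3→DC: 24+14+9+15+26+10+20 = 118
DC→L4→V3→K2→Y4→W3→S9→DC: 24+14+9+15+16+10+21 = 109
DC→L4→V3→K2→S9→Y4→W3→DC: 24+14+9+17+26+16+20 = 126
DC→L4→V3→K2→S9→W3→Y4→DC: 24+14+9+17+10+16+12 = 102
DC→L4→V3→K2→W3→Y4→S9→DC: 24+14+9+24+16+26+21 = 134
DC→L4→V3→K2→W3→S9→Y4→DC: 24+14+9+24+10+26+12 = 119
DC→L4→V3→Y4→K2→S9→W3→DC: 24+14+24+15+17+10+20 = 124
DC→L4→V3→Y4→K2→W3→S9→DC: 24+14+24+15+24+10+21 = 132
… (352 more)
DC→Y4→K2→V3→S9→L4→W3→DC: 12+15+9+8+6+4+20 = 74  ← best
The minimum is 74.
One optimal route: DC → Y4 → K2 → V3 → S9 → L4 → W3 → DC (or its reverse).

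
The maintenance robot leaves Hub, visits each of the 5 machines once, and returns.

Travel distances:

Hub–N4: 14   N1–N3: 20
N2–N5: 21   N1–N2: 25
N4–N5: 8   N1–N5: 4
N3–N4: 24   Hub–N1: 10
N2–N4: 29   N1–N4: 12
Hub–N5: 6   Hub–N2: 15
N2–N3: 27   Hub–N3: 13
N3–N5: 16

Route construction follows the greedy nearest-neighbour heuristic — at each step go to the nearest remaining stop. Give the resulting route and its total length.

Nearest-neighbour total = 88; route Hub → N5 → N1 → N4 → N3 → N2 → Hub.

Hub → [N5:6 / N1:10 / N3:13 / N4:14 / N2:15] → N5 (6)
N5 → [N1:4 / N4:8 / N3:16 / N2:21] → N1 (4)
N1 → [N4:12 / N3:20 / N2:25] → N4 (12)
N4 → [N3:24 / N2:29] → N3 (24)
N3 → [N2:27] → N2 (27)
Return N2→Hub: 15.
Total = 6 + 4 + 12 + 24 + 27 + 15 = 88.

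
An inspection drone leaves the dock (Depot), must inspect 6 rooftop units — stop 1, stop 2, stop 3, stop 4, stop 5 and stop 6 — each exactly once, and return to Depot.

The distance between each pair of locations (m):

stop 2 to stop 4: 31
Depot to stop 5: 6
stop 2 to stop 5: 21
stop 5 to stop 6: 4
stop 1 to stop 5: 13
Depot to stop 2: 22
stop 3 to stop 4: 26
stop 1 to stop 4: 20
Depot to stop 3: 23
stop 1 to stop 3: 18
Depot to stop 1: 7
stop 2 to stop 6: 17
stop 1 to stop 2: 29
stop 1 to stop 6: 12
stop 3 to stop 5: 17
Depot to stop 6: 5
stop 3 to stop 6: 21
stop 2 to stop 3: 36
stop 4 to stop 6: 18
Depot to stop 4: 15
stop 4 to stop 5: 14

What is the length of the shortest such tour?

With 6 stops there are 6!/2 = 360 distinct round trips (a route and its reverse cost the same).
Depot - stop 1 - stop 2 - stop 3 - stop 4 - stop 5 - stop 6 - Depot: 7+29+36+26+14+4+5 = 121
Depot - stop 1 - stop 2 - stop 3 - stop 4 - stop 6 - stop 5 - Depot: 7+29+36+26+18+4+6 = 126
Depot - stop 1 - stop 2 - stop 3 - stop 5 - stop 4 - stop 6 - Depot: 7+29+36+17+14+18+5 = 126
Depot - stop 1 - stop 2 - stop 3 - stop 5 - stop 6 - stop 4 - Depot: 7+29+36+17+4+18+15 = 126
Depot - stop 1 - stop 2 - stop 3 - stop 6 - stop 4 - stop 5 - Depot: 7+29+36+21+18+14+6 = 131
Depot - stop 1 - stop 2 - stop 3 - stop 6 - stop 5 - stop 4 - Depot: 7+29+36+21+4+14+15 = 126
Depot - stop 1 - stop 2 - stop 4 - stop 3 - stop 5 - stop 6 - Depot: 7+29+31+26+17+4+5 = 119
Depot - stop 1 - stop 2 - stop 4 - stop 3 - stop 6 - stop 5 - Depot: 7+29+31+26+21+4+6 = 124
… (352 more)
Depot - stop 1 - stop 3 - stop 4 - stop 5 - stop 2 - stop 6 - Depot: 7+18+26+14+21+17+5 = 108  ← best
The minimum is 108.
One optimal route: Depot → stop 1 → stop 3 → stop 4 → stop 5 → stop 2 → stop 6 → Depot (or its reverse).

Shortest round trip = 108 m.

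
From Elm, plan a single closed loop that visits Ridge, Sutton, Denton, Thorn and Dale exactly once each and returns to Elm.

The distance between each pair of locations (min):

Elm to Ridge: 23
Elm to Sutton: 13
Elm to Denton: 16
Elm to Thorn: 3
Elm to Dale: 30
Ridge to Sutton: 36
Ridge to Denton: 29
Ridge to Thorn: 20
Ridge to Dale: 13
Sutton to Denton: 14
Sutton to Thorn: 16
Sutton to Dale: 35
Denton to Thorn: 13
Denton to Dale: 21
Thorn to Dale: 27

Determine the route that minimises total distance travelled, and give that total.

Minimum total distance: 84 min.

With 5 stops there are 5!/2 = 60 distinct round trips (a route and its reverse cost the same).
Elm → Ridge → Sutton → Denton → Thorn → Dale → Elm: 23+36+14+13+27+30 = 143
Elm → Ridge → Sutton → Denton → Dale → Thorn → Elm: 23+36+14+21+27+3 = 124
Elm → Ridge → Sutton → Thorn → Denton → Dale → Elm: 23+36+16+13+21+30 = 139
Elm → Ridge → Sutton → Thorn → Dale → Denton → Elm: 23+36+16+27+21+16 = 139
Elm → Ridge → Sutton → Dale → Denton → Thorn → Elm: 23+36+35+21+13+3 = 131
Elm → Ridge → Sutton → Dale → Thorn → Denton → Elm: 23+36+35+27+13+16 = 150
Elm → Ridge → Denton → Sutton → Thorn → Dale → Elm: 23+29+14+16+27+30 = 139
Elm → Ridge → Denton → Sutton → Dale → Thorn → Elm: 23+29+14+35+27+3 = 131
Elm → Ridge → Denton → Thorn → Sutton → Dale → Elm: 23+29+13+16+35+30 = 146
Elm → Ridge → Denton → Thorn → Dale → Sutton → Elm: 23+29+13+27+35+13 = 140
Elm → Ridge → Denton → Dale → Sutton → Thorn → Elm: 23+29+21+35+16+3 = 127
Elm → Ridge → Denton → Dale → Thorn → Sutton → Elm: 23+29+21+27+16+13 = 129
Elm → Ridge → Thorn → Sutton → Denton → Dale → Elm: 23+20+16+14+21+30 = 124
Elm → Ridge → Thorn → Sutton → Dale → Denton → Elm: 23+20+16+35+21+16 = 131
… (46 more)
Elm → Sutton → Denton → Dale → Ridge → Thorn → Elm: 13+14+21+13+20+3 = 84  ← best
The minimum is 84.
One optimal route: Elm → Sutton → Denton → Dale → Ridge → Thorn → Elm (or its reverse).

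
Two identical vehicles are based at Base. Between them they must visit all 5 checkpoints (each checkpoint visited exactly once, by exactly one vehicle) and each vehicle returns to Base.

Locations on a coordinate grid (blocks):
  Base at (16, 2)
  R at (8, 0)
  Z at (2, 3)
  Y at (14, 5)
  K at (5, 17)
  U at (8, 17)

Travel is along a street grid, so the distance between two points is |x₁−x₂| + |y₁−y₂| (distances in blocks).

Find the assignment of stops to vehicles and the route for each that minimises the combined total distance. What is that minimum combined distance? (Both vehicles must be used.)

Check every non-empty split of the stops between the two vehicles; for each half take its own optimal tour:
  {R} + {Z, Y, K, U}: 20 + 58 = 78
  {Z} + {R, Y, K, U}: 30 + 56 = 86
  {R, Z} + {Y, K, U}: 34 + 52 = 86
  {Y} + {R, Z, K, U}: 10 + 62 = 72
  {R, Y} + {Z, K, U}: 26 + 58 = 84
  {Z, Y} + {R, K, U}: 34 + 56 = 90
  … (15 splits in total)
Best: vehicle 1 Base → Y → Base = 10; vehicle 2 Base → R → Z → K → U → Base = 62; combined 72.

Minimum combined distance: 72 blocks.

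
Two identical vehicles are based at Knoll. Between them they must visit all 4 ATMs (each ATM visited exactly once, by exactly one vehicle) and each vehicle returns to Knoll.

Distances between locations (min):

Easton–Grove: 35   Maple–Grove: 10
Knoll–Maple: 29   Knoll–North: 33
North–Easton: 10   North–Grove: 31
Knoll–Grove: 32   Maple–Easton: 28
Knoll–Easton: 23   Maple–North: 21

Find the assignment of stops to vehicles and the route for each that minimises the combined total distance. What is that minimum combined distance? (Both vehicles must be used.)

Check every non-empty split of the stops between the two vehicles; for each half take its own optimal tour:
  {Maple} + {North, Easton, Grove}: 58 + 96 = 154
  {North} + {Maple, Easton, Grove}: 66 + 93 = 159
  {Maple, North} + {Easton, Grove}: 83 + 90 = 173
  {Easton} + {Maple, North, Grove}: 46 + 96 = 142
  {Maple, Easton} + {North, Grove}: 80 + 96 = 176
  {North, Easton} + {Maple, Grove}: 66 + 71 = 137
  … (7 splits in total)
Best: vehicle 1 Knoll → North → Easton → Knoll = 66; vehicle 2 Knoll → Maple → Grove → Knoll = 71; combined 137.

137 min — the smallest possible combined total.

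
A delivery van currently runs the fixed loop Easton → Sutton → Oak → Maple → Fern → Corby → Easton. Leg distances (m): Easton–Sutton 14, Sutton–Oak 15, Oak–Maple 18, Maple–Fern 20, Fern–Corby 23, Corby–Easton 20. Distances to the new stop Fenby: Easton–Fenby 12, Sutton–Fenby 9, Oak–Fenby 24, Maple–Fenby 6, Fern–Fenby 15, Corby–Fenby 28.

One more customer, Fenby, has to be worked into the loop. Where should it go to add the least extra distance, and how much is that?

Insertion cost between consecutive stops i–j is d(i,Fenby) + d(Fenby,j) − d(i,j):
  between Easton and Sutton: 12 + 9 − 14 = 7
  between Sutton and Oak: 9 + 24 − 15 = 18
  between Oak and Maple: 24 + 6 − 18 = 12
  between Maple and Fern: 6 + 15 − 20 = 1
  between Fern and Corby: 15 + 28 − 23 = 20
  between Corby and Easton: 28 + 12 − 20 = 20
Cheapest insertion is between Maple and Fern, adding 1.
New total = 110 + 1 = 111.

Adding 1 m by placing Fenby on the Maple–Fern leg.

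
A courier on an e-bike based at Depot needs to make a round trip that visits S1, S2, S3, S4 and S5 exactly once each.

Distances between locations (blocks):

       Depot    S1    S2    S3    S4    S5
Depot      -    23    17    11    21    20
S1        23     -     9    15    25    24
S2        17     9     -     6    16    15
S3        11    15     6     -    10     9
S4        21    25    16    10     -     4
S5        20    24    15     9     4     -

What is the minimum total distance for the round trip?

Depot → S1 → S2 → S3 → S4 → S5 → Depot: 23+9+6+10+4+20 = 72
Depot → S1 → S2 → S3 → S5 → S4 → Depot: 23+9+6+9+4+21 = 72
Depot → S1 → S2 → S4 → S3 → S5 → Depot: 23+9+16+10+9+20 = 87
Depot → S1 → S2 → S4 → S5 → S3 → Depot: 23+9+16+4+9+11 = 72
Depot → S1 → S2 → S5 → S3 → S4 → Depot: 23+9+15+9+10+21 = 87
Depot → S1 → S2 → S5 → S4 → S3 → Depot: 23+9+15+4+10+11 = 72
Depot → S1 → S3 → S2 → S4 → S5 → Depot: 23+15+6+16+4+20 = 84
Depot → S1 → S3 → S2 → S5 → S4 → Depot: 23+15+6+15+4+21 = 84
Depot → S1 → S3 → S4 → S2 → S5 → Depot: 23+15+10+16+15+20 = 99
Depot → S1 → S3 → S4 → S5 → S2 → Depot: 23+15+10+4+15+17 = 84
Depot → S1 → S3 → S5 → S2 → S4 → Depot: 23+15+9+15+16+21 = 99
Depot → S1 → S3 → S5 → S4 → S2 → Depot: 23+15+9+4+16+17 = 84
Depot → S1 → S4 → S2 → S3 → S5 → Depot: 23+25+16+6+9+20 = 99
Depot → S1 → S4 → S2 → S5 → S3 → Depot: 23+25+16+15+9+11 = 99
… (46 more)
The minimum is 72.
One optimal route: Depot → S1 → S2 → S3 → S4 → S5 → Depot (or its reverse).

Shortest round trip = 72 blocks.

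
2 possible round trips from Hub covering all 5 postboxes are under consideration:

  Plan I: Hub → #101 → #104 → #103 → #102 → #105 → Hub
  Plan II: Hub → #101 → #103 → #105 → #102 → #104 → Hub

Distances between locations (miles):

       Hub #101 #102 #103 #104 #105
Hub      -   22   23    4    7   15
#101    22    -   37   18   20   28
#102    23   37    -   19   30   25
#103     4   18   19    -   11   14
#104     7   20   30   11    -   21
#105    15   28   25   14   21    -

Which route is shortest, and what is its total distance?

112 miles — Plan I is the shortest.

Plan I: 22 + 20 + 11 + 19 + 25 + 15 = 112
Plan II: 22 + 18 + 14 + 25 + 30 + 7 = 116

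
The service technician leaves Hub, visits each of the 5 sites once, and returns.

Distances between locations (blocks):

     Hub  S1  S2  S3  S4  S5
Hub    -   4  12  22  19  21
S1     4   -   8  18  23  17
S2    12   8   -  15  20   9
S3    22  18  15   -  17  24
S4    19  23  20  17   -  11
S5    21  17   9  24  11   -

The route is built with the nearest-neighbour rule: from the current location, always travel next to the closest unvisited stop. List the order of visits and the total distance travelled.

At Hub the remaining stops are S1 4, S2 12, S4 19, S5 21, S3 22; go to S1.
At S1 the remaining stops are S2 8, S5 17, S3 18, S4 23; go to S2.
At S2 the remaining stops are S5 9, S3 15, S4 20; go to S5.
At S5 the remaining stops are S4 11, S3 24; go to S4.
At S4 the remaining stops are S3 17; go to S3.
Return S3→Hub: 22.
Total = 4 + 8 + 9 + 11 + 17 + 22 = 71.

Nearest-neighbour total = 71 blocks; route Hub → S1 → S2 → S5 → S4 → S3 → Hub.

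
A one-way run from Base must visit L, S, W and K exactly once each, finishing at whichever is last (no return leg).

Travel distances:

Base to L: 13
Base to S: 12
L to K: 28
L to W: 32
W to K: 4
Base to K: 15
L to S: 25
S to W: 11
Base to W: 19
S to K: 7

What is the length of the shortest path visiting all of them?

There are 4! = 24 possible orderings.
Base → L → S → W → K: 13+25+11+4 = 53
Base → L → S → K → W: 13+25+7+4 = 49
Base → L → W → S → K: 13+32+11+7 = 63
Base → L → W → K → S: 13+32+4+7 = 56
Base → L → K → S → W: 13+28+7+11 = 59
Base → L → K → W → S: 13+28+4+11 = 56
Base → S → L → W → K: 12+25+32+4 = 73
Base → S → L → K → W: 12+25+28+4 = 69
Base → S → W → L → K: 12+11+32+28 = 83
Base → S → W → K → L: 12+11+4+28 = 55
Base → S → K → L → W: 12+7+28+32 = 79
Base → S → K → W → L: 12+7+4+32 = 55
Base → W → L → S → K: 19+32+25+7 = 83
Base → W → L → K → S: 19+32+28+7 = 86
… (10 more)
The minimum is 49.
One shortest path: Base → L → S → K → W.

Minimum one-way distance = 49.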